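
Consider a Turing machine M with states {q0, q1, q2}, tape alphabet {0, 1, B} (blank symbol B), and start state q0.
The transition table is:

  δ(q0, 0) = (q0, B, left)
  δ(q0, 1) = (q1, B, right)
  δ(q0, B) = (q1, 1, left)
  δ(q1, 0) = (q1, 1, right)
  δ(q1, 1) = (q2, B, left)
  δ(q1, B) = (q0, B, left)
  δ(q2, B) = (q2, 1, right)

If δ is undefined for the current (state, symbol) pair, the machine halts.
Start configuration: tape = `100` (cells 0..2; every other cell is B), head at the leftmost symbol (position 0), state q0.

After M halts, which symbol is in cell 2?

state=q0 head=0 tape=[1]00B   (q0,1)→(q1,B,right)
state=q1 head=1 tape=B[0]0B   (q1,0)→(q1,1,right)
state=q1 head=2 tape=B1[0]B   (q1,0)→(q1,1,right)
state=q1 head=3 tape=B11[B]   (q1,B)→(q0,B,left)
state=q0 head=2 tape=B1[1]B   (q0,1)→(q1,B,right)
state=q1 head=3 tape=B1B[B]   (q1,B)→(q0,B,left)
state=q0 head=2 tape=B1[B]B   (q0,B)→(q1,1,left)
state=q1 head=1 tape=B[1]1B   (q1,1)→(q2,B,left)
state=q2 head=0 tape=[B]B1B   (q2,B)→(q2,1,right)
state=q2 head=1 tape=1[B]1B   (q2,B)→(q2,1,right)
state=q2 head=2 tape=11[1]B
Cell 2 holds 1 when M halts.

1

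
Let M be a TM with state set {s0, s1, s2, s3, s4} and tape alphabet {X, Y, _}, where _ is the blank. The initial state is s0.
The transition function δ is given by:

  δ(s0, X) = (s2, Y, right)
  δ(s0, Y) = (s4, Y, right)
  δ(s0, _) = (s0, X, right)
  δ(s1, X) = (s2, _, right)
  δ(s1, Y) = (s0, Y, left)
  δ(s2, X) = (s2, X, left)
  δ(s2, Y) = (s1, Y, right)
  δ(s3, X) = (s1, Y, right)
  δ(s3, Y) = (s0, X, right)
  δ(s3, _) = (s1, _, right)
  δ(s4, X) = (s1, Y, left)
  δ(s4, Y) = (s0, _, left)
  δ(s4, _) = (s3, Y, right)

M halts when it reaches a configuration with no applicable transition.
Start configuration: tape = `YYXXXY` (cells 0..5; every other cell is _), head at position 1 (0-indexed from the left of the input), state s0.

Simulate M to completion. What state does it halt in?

state=s0 head=1 tape=Y[Y]XXXY_   (s0,Y)→(s4,Y,right)
state=s4 head=2 tape=YY[X]XXY_   (s4,X)→(s1,Y,left)
state=s1 head=1 tape=Y[Y]YXXY_   (s1,Y)→(s0,Y,left)
state=s0 head=0 tape=[Y]YYXXY_   (s0,Y)→(s4,Y,right)
state=s4 head=1 tape=Y[Y]YXXY_   (s4,Y)→(s0,_,left)
state=s0 head=0 tape=[Y]_YXXY_   (s0,Y)→(s4,Y,right)
state=s4 head=1 tape=Y[_]YXXY_   (s4,_)→(s3,Y,right)
state=s3 head=2 tape=YY[Y]XXY_   (s3,Y)→(s0,X,right)
state=s0 head=3 tape=YYX[X]XY_   (s0,X)→(s2,Y,right)
state=s2 head=4 tape=YYXY[X]Y_   (s2,X)→(s2,X,left)
state=s2 head=3 tape=YYX[Y]XY_   (s2,Y)→(s1,Y,right)
state=s1 head=4 tape=YYXY[X]Y_   (s1,X)→(s2,_,right)
state=s2 head=5 tape=YYXY_[Y]_   (s2,Y)→(s1,Y,right)
state=s1 head=6 tape=YYXY_Y[_]
No transition is defined for (s1, _); M halts in state s1.

s1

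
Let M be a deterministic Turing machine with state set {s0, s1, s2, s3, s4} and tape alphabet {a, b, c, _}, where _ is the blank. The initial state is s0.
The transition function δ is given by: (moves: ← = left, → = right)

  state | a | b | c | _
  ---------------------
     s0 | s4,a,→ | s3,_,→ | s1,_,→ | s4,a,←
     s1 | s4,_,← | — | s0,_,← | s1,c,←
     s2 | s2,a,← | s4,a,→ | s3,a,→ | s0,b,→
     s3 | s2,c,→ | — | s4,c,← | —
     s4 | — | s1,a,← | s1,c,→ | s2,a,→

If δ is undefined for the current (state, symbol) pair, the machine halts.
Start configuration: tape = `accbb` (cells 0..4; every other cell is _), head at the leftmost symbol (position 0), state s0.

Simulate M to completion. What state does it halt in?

s0 | __[a]ccbb   read a → write a, move →, go to s4
s4 | __a[c]cbb   read c → write c, move →, go to s1
s1 | __ac[c]bb   read c → write _, move ←, go to s0
s0 | __a[c]_bb   read c → write _, move →, go to s1
s1 | __a_[_]bb   read _ → write c, move ←, go to s1
s1 | __a[_]cbb   read _ → write c, move ←, go to s1
s1 | __[a]ccbb   read a → write _, move ←, go to s4
s4 | _[_]_ccbb   read _ → write a, move →, go to s2
s2 | _a[_]ccbb   read _ → write b, move →, go to s0
s0 | _ab[c]cbb   read c → write _, move →, go to s1
s1 | _ab_[c]bb   read c → write _, move ←, go to s0
s0 | _ab[_]_bb   read _ → write a, move ←, go to s4
s4 | _a[b]a_bb   read b → write a, move ←, go to s1
s1 | _[a]aa_bb   read a → write _, move ←, go to s4
s4 | [_]_aa_bb   read _ → write a, move →, go to s2
s2 | a[_]aa_bb   read _ → write b, move →, go to s0
s0 | ab[a]a_bb   read a → write a, move →, go to s4
s4 | aba[a]_bb
No transition is defined for (s4, a); M halts in state s4.

s4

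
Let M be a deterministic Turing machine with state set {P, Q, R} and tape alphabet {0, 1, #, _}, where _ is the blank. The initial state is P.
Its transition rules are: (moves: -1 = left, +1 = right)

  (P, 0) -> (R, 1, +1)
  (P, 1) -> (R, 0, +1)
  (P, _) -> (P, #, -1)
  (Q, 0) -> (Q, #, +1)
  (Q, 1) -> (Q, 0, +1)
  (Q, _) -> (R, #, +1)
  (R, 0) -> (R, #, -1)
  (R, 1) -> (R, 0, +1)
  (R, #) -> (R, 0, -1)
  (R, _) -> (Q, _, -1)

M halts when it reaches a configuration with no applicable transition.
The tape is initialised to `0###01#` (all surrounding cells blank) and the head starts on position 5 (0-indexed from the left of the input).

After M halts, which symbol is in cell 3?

P | __0###0[1]#   read 1 → write 0, move +1, go to R
R | __0###00[#]   read # → write 0, move -1, go to R
R | __0###0[0]0   read 0 → write #, move -1, go to R
R | __0###[0]#0   read 0 → write #, move -1, go to R
R | __0##[#]##0   read # → write 0, move -1, go to R
R | __0#[#]0##0   read # → write 0, move -1, go to R
R | __0[#]00##0   read # → write 0, move -1, go to R
R | __[0]000##0   read 0 → write #, move -1, go to R
R | _[_]#000##0   read _ → write _, move -1, go to Q
Q | [_]_#000##0   read _ → write #, move +1, go to R
R | #[_]#000##0   read _ → write _, move -1, go to Q
Q | [#]_#000##0
Cell 3 holds 0 when M halts.

0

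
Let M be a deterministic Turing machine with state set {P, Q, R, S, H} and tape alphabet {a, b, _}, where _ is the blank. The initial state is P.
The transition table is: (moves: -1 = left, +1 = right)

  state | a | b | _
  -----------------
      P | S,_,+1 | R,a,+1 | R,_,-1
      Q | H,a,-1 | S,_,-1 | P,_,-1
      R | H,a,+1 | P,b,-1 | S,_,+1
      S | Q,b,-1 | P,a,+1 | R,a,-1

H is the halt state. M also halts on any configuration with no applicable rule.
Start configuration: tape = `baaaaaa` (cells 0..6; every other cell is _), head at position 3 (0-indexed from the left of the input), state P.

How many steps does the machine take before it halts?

state=P head=3 tape=baa[a]aaa   (P,a)→(S,_,+1)
state=S head=4 tape=baa_[a]aa   (S,a)→(Q,b,-1)
state=Q head=3 tape=baa[_]baa   (Q,_)→(P,_,-1)
state=P head=2 tape=ba[a]_baa   (P,a)→(S,_,+1)
state=S head=3 tape=ba_[_]baa   (S,_)→(R,a,-1)
state=R head=2 tape=ba[_]abaa   (R,_)→(S,_,+1)
state=S head=3 tape=ba_[a]baa   (S,a)→(Q,b,-1)
state=Q head=2 tape=ba[_]bbaa   (Q,_)→(P,_,-1)
state=P head=1 tape=b[a]_bbaa   (P,a)→(S,_,+1)
state=S head=2 tape=b_[_]bbaa   (S,_)→(R,a,-1)
state=R head=1 tape=b[_]abbaa   (R,_)→(S,_,+1)
state=S head=2 tape=b_[a]bbaa   (S,a)→(Q,b,-1)
state=Q head=1 tape=b[_]bbbaa   (Q,_)→(P,_,-1)
state=P head=0 tape=[b]_bbbaa   (P,b)→(R,a,+1)
state=R head=1 tape=a[_]bbbaa   (R,_)→(S,_,+1)
state=S head=2 tape=a_[b]bbaa   (S,b)→(P,a,+1)
state=P head=3 tape=a_a[b]baa   (P,b)→(R,a,+1)
state=R head=4 tape=a_aa[b]aa   (R,b)→(P,b,-1)
state=P head=3 tape=a_a[a]baa   (P,a)→(S,_,+1)
state=S head=4 tape=a_a_[b]aa   (S,b)→(P,a,+1)
state=P head=5 tape=a_a_a[a]a   (P,a)→(S,_,+1)
state=S head=6 tape=a_a_a_[a]   (S,a)→(Q,b,-1)
state=Q head=5 tape=a_a_a[_]b   (Q,_)→(P,_,-1)
state=P head=4 tape=a_a_[a]_b   (P,a)→(S,_,+1)
state=S head=5 tape=a_a__[_]b   (S,_)→(R,a,-1)
state=R head=4 tape=a_a_[_]ab   (R,_)→(S,_,+1)
state=S head=5 tape=a_a__[a]b   (S,a)→(Q,b,-1)
state=Q head=4 tape=a_a_[_]bb   (Q,_)→(P,_,-1)
state=P head=3 tape=a_a[_]_bb   (P,_)→(R,_,-1)
state=R head=2 tape=a_[a]__bb   (R,a)→(H,a,+1)
state=H head=3 tape=a_a[_]_bb
M halts after 30 transitions.

30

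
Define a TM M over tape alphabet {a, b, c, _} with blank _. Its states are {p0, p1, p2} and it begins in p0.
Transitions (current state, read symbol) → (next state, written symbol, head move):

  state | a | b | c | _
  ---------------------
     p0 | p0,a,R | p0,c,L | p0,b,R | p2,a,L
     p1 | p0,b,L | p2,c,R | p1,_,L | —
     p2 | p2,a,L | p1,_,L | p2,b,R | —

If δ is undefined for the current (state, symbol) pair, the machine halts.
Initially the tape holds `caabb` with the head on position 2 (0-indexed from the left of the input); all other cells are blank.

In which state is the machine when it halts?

p2

p0 | ca[a]bb_   read a → write a, move R, go to p0
p0 | caa[b]b_   read b → write c, move L, go to p0
p0 | ca[a]cb_   read a → write a, move R, go to p0
p0 | caa[c]b_   read c → write b, move R, go to p0
p0 | caab[b]_   read b → write c, move L, go to p0
p0 | caa[b]c_   read b → write c, move L, go to p0
p0 | ca[a]cc_   read a → write a, move R, go to p0
p0 | caa[c]c_   read c → write b, move R, go to p0
p0 | caab[c]_   read c → write b, move R, go to p0
p0 | caabb[_]   read _ → write a, move L, go to p2
p2 | caab[b]a   read b → write _, move L, go to p1
p1 | caa[b]_a   read b → write c, move R, go to p2
p2 | caac[_]a
No transition is defined for (p2, _); M halts in state p2.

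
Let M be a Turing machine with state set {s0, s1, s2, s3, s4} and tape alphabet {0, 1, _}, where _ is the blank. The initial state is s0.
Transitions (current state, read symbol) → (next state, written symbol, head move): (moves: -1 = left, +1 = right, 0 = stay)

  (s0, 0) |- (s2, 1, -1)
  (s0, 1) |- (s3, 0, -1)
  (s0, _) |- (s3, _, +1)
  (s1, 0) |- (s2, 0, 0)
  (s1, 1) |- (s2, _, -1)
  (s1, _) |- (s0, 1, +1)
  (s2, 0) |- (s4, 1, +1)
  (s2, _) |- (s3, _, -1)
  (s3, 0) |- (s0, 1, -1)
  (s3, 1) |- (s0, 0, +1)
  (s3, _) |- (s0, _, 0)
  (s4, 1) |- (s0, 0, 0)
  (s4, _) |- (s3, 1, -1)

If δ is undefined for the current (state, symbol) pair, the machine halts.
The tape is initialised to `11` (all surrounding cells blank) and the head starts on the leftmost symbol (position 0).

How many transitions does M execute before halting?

14

s0 | _[1]1   read 1 → write 0, move -1, go to s3
s3 | [_]01   read _ → write _, move 0, go to s0
s0 | [_]01   read _ → write _, move +1, go to s3
s3 | _[0]1   read 0 → write 1, move -1, go to s0
s0 | [_]11   read _ → write _, move +1, go to s3
s3 | _[1]1   read 1 → write 0, move +1, go to s0
s0 | _0[1]   read 1 → write 0, move -1, go to s3
s3 | _[0]0   read 0 → write 1, move -1, go to s0
s0 | [_]10   read _ → write _, move +1, go to s3
s3 | _[1]0   read 1 → write 0, move +1, go to s0
s0 | _0[0]   read 0 → write 1, move -1, go to s2
s2 | _[0]1   read 0 → write 1, move +1, go to s4
s4 | _1[1]   read 1 → write 0, move 0, go to s0
s0 | _1[0]   read 0 → write 1, move -1, go to s2
s2 | _[1]1
M halts after 14 transitions.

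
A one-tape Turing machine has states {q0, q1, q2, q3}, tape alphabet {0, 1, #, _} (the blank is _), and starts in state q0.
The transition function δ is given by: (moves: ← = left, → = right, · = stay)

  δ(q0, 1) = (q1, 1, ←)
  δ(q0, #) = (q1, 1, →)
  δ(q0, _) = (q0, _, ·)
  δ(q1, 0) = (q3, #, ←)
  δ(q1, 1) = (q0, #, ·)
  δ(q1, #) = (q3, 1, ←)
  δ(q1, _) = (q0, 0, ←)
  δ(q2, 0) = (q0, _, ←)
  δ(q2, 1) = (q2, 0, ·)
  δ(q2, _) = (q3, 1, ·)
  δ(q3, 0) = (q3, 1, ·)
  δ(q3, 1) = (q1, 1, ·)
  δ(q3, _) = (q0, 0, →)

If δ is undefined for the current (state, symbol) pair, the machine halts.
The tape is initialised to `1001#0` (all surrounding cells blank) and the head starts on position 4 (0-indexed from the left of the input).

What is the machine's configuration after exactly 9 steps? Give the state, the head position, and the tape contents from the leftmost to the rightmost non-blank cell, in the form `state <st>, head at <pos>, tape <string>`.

state=q0 head=4 tape=1001[#]0   (q0,#)→(q1,1,→)
state=q1 head=5 tape=10011[0]   (q1,0)→(q3,#,←)
state=q3 head=4 tape=1001[1]#   (q3,1)→(q1,1,·)
state=q1 head=4 tape=1001[1]#   (q1,1)→(q0,#,·)
state=q0 head=4 tape=1001[#]#   (q0,#)→(q1,1,→)
state=q1 head=5 tape=10011[#]   (q1,#)→(q3,1,←)
state=q3 head=4 tape=1001[1]1   (q3,1)→(q1,1,·)
state=q1 head=4 tape=1001[1]1   (q1,1)→(q0,#,·)
state=q0 head=4 tape=1001[#]1   (q0,#)→(q1,1,→)
state=q1 head=5 tape=10011[1]
After 9 steps: state q1, head at 5, tape 100111.

state q1, head at 5, tape 100111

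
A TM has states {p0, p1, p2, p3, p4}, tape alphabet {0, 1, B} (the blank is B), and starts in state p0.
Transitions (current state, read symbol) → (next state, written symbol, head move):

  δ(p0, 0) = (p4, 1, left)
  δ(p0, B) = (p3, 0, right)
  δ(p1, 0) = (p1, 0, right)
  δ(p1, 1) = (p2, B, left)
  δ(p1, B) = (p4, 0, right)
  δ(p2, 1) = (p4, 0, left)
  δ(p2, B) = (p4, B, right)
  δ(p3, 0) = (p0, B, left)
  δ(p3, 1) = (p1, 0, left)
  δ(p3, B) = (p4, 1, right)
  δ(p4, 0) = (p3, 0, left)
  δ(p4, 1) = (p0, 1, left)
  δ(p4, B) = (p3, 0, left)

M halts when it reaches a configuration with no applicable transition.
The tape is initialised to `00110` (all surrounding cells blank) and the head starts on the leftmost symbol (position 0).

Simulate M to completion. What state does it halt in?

p2

state=p0 head=0 tape=BBBB[0]0110   (p0,0)→(p4,1,left)
state=p4 head=-1 tape=BBB[B]10110   (p4,B)→(p3,0,left)
state=p3 head=-2 tape=BB[B]010110   (p3,B)→(p4,1,right)
state=p4 head=-1 tape=BB1[0]10110   (p4,0)→(p3,0,left)
state=p3 head=-2 tape=BB[1]010110   (p3,1)→(p1,0,left)
state=p1 head=-3 tape=B[B]0010110   (p1,B)→(p4,0,right)
state=p4 head=-2 tape=B0[0]010110   (p4,0)→(p3,0,left)
state=p3 head=-3 tape=B[0]0010110   (p3,0)→(p0,B,left)
state=p0 head=-4 tape=[B]B0010110   (p0,B)→(p3,0,right)
state=p3 head=-3 tape=0[B]0010110   (p3,B)→(p4,1,right)
state=p4 head=-2 tape=01[0]010110   (p4,0)→(p3,0,left)
state=p3 head=-3 tape=0[1]0010110   (p3,1)→(p1,0,left)
state=p1 head=-4 tape=[0]00010110   (p1,0)→(p1,0,right)
state=p1 head=-3 tape=0[0]0010110   (p1,0)→(p1,0,right)
state=p1 head=-2 tape=00[0]010110   (p1,0)→(p1,0,right)
state=p1 head=-1 tape=000[0]10110   (p1,0)→(p1,0,right)
state=p1 head=0 tape=0000[1]0110   (p1,1)→(p2,B,left)
state=p2 head=-1 tape=000[0]B0110
No transition is defined for (p2, 0); M halts in state p2.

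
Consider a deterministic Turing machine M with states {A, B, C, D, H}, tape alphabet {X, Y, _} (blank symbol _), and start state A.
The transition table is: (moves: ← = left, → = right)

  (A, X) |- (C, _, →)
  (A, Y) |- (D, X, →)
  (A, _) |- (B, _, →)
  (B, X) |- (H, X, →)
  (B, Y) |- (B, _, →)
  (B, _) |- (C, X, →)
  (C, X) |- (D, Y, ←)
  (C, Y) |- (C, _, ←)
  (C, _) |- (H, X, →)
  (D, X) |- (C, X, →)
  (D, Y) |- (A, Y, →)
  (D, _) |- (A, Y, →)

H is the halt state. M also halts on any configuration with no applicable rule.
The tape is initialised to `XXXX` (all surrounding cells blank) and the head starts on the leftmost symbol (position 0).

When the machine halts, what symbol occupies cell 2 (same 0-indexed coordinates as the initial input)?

A | [X]XXX___   read X → write _, move →, go to C
C | _[X]XX___   read X → write Y, move ←, go to D
D | [_]YXX___   read _ → write Y, move →, go to A
A | Y[Y]XX___   read Y → write X, move →, go to D
D | YX[X]X___   read X → write X, move →, go to C
C | YXX[X]___   read X → write Y, move ←, go to D
D | YX[X]Y___   read X → write X, move →, go to C
C | YXX[Y]___   read Y → write _, move ←, go to C
C | YX[X]____   read X → write Y, move ←, go to D
D | Y[X]Y____   read X → write X, move →, go to C
C | YX[Y]____   read Y → write _, move ←, go to C
C | Y[X]_____   read X → write Y, move ←, go to D
D | [Y]Y_____   read Y → write Y, move →, go to A
A | Y[Y]_____   read Y → write X, move →, go to D
D | YX[_]____   read _ → write Y, move →, go to A
A | YXY[_]___   read _ → write _, move →, go to B
B | YXY_[_]__   read _ → write X, move →, go to C
C | YXY_X[_]_   read _ → write X, move →, go to H
H | YXY_XX[_]
Cell 2 holds Y when M halts.

Y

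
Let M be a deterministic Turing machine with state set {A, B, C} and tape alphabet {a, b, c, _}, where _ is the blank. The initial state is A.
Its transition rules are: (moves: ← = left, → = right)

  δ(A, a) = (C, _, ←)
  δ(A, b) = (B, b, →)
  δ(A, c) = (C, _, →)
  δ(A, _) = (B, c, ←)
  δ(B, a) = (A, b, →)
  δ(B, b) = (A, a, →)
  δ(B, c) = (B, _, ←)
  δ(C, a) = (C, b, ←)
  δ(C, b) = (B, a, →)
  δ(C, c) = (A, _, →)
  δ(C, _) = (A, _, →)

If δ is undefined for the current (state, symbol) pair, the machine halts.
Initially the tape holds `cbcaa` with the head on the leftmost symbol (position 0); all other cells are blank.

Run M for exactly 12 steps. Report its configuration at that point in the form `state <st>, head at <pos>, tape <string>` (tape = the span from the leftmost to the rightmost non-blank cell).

state B, head at 4, tape a_bbc

state=A head=0 tape=[c]bcaa_   (A,c)→(C,_,→)
state=C head=1 tape=_[b]caa_   (C,b)→(B,a,→)
state=B head=2 tape=_a[c]aa_   (B,c)→(B,_,←)
state=B head=1 tape=_[a]_aa_   (B,a)→(A,b,→)
state=A head=2 tape=_b[_]aa_   (A,_)→(B,c,←)
state=B head=1 tape=_[b]caa_   (B,b)→(A,a,→)
state=A head=2 tape=_a[c]aa_   (A,c)→(C,_,→)
state=C head=3 tape=_a_[a]a_   (C,a)→(C,b,←)
state=C head=2 tape=_a[_]ba_   (C,_)→(A,_,→)
state=A head=3 tape=_a_[b]a_   (A,b)→(B,b,→)
state=B head=4 tape=_a_b[a]_   (B,a)→(A,b,→)
state=A head=5 tape=_a_bb[_]   (A,_)→(B,c,←)
state=B head=4 tape=_a_b[b]c
After 12 steps: state B, head at 4, tape a_bbc.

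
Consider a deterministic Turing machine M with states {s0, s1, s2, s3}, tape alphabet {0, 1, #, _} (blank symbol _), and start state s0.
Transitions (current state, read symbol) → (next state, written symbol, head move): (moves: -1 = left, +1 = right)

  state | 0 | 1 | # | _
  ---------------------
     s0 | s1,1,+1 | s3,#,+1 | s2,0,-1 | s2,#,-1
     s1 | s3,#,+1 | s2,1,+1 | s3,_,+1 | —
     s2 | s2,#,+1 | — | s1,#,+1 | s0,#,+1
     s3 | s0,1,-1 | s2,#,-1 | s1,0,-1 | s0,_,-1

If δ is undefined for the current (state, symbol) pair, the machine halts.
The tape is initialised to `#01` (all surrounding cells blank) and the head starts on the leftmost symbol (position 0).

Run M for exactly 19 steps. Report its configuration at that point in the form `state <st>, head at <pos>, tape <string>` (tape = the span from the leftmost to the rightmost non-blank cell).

s0 | _[#]01_   read # → write 0, move -1, go to s2
s2 | [_]001_   read _ → write #, move +1, go to s0
s0 | #[0]01_   read 0 → write 1, move +1, go to s1
s1 | #1[0]1_   read 0 → write #, move +1, go to s3
s3 | #1#[1]_   read 1 → write #, move -1, go to s2
s2 | #1[#]#_   read # → write #, move +1, go to s1
s1 | #1#[#]_   read # → write _, move +1, go to s3
s3 | #1#_[_]   read _ → write _, move -1, go to s0
s0 | #1#[_]_   read _ → write #, move -1, go to s2
s2 | #1[#]#_   read # → write #, move +1, go to s1
s1 | #1#[#]_   read # → write _, move +1, go to s3
s3 | #1#_[_]   read _ → write _, move -1, go to s0
s0 | #1#[_]_   read _ → write #, move -1, go to s2
s2 | #1[#]#_   read # → write #, move +1, go to s1
s1 | #1#[#]_   read # → write _, move +1, go to s3
s3 | #1#_[_]   read _ → write _, move -1, go to s0
s0 | #1#[_]_   read _ → write #, move -1, go to s2
s2 | #1[#]#_   read # → write #, move +1, go to s1
s1 | #1#[#]_   read # → write _, move +1, go to s3
s3 | #1#_[_]
After 19 steps: state s3, head at 3, tape #1#.

state s3, head at 3, tape #1#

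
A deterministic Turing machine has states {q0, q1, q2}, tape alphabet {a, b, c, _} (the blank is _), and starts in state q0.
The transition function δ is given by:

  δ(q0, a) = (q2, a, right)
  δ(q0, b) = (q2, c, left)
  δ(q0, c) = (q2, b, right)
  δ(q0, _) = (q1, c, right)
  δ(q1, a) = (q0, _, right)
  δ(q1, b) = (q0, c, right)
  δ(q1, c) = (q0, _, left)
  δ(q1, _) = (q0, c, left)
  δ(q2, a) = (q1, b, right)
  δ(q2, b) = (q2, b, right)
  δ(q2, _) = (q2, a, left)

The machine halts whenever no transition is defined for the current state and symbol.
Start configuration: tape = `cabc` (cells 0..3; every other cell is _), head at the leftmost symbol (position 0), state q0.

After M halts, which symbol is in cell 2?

q0 | [c]abc__   read c → write b, move right, go to q2
q2 | b[a]bc__   read a → write b, move right, go to q1
q1 | bb[b]c__   read b → write c, move right, go to q0
q0 | bbc[c]__   read c → write b, move right, go to q2
q2 | bbcb[_]_   read _ → write a, move left, go to q2
q2 | bbc[b]a_   read b → write b, move right, go to q2
q2 | bbcb[a]_   read a → write b, move right, go to q1
q1 | bbcbb[_]   read _ → write c, move left, go to q0
q0 | bbcb[b]c   read b → write c, move left, go to q2
q2 | bbc[b]cc   read b → write b, move right, go to q2
q2 | bbcb[c]c
Cell 2 holds c when M halts.

c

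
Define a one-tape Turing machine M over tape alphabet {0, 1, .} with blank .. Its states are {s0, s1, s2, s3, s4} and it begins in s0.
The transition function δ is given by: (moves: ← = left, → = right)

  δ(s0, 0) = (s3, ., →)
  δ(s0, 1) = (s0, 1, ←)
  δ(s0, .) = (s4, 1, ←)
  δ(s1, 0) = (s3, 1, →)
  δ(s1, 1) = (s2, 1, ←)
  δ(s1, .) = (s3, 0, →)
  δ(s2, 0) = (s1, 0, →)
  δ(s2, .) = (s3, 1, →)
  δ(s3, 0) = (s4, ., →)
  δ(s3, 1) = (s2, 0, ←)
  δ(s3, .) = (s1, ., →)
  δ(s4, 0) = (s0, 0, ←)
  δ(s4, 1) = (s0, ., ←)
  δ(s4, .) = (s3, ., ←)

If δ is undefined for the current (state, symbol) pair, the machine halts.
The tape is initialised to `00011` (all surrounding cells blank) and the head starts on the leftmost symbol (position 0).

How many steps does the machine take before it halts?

s0 | .[0]0011   read 0 → write ., move →, go to s3
s3 | ..[0]011   read 0 → write ., move →, go to s4
s4 | ...[0]11   read 0 → write 0, move ←, go to s0
s0 | ..[.]011   read . → write 1, move ←, go to s4
s4 | .[.]1011   read . → write ., move ←, go to s3
s3 | [.].1011   read . → write ., move →, go to s1
s1 | .[.]1011   read . → write 0, move →, go to s3
s3 | .0[1]011   read 1 → write 0, move ←, go to s2
s2 | .[0]0011   read 0 → write 0, move →, go to s1
s1 | .0[0]011   read 0 → write 1, move →, go to s3
s3 | .01[0]11   read 0 → write ., move →, go to s4
s4 | .01.[1]1   read 1 → write ., move ←, go to s0
s0 | .01[.].1   read . → write 1, move ←, go to s4
s4 | .0[1]1.1   read 1 → write ., move ←, go to s0
s0 | .[0].1.1   read 0 → write ., move →, go to s3
s3 | ..[.]1.1   read . → write ., move →, go to s1
s1 | ...[1].1   read 1 → write 1, move ←, go to s2
s2 | ..[.]1.1   read . → write 1, move →, go to s3
s3 | ..1[1].1   read 1 → write 0, move ←, go to s2
s2 | ..[1]0.1
M halts after 19 transitions.

19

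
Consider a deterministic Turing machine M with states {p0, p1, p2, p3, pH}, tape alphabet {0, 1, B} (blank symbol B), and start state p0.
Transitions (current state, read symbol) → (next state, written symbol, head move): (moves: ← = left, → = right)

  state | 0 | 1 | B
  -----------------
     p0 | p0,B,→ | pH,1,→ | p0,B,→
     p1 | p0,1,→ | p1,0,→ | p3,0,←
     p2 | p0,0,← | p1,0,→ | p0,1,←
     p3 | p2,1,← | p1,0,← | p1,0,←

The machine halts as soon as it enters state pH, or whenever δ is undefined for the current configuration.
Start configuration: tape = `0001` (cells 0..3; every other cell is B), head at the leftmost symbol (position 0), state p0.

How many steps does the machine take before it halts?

state=p0 head=0 tape=[0]001B   (p0,0)→(p0,B,→)
state=p0 head=1 tape=B[0]01B   (p0,0)→(p0,B,→)
state=p0 head=2 tape=BB[0]1B   (p0,0)→(p0,B,→)
state=p0 head=3 tape=BBB[1]B   (p0,1)→(pH,1,→)
state=pH head=4 tape=BBB1[B]
M halts after 4 transitions.

4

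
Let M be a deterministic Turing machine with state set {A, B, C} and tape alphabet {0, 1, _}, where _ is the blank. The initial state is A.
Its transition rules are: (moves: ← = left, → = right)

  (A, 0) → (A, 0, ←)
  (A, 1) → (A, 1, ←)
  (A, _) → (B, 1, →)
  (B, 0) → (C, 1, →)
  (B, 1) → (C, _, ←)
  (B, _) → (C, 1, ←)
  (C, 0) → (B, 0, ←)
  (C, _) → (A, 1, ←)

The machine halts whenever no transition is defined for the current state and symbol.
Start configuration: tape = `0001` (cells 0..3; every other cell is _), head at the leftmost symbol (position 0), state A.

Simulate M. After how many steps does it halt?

state=A head=0 tape=_[0]001   (A,0)→(A,0,←)
state=A head=-1 tape=[_]0001   (A,_)→(B,1,→)
state=B head=0 tape=1[0]001   (B,0)→(C,1,→)
state=C head=1 tape=11[0]01   (C,0)→(B,0,←)
state=B head=0 tape=1[1]001   (B,1)→(C,_,←)
state=C head=-1 tape=[1]_001
M halts after 5 transitions.

5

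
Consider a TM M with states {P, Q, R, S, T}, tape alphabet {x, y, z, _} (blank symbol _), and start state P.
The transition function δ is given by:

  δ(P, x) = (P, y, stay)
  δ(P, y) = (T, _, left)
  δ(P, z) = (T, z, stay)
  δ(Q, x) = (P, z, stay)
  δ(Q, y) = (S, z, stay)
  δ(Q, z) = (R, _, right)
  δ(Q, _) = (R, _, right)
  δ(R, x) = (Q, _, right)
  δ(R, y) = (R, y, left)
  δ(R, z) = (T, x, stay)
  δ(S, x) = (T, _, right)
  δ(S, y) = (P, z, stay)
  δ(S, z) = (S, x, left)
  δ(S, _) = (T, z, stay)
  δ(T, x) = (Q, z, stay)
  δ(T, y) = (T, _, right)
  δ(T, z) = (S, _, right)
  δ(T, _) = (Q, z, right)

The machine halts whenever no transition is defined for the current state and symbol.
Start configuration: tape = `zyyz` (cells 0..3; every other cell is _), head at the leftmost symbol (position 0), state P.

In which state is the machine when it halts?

R

state=P head=0 tape=[z]yyz___   (P,z)→(T,z,stay)
state=T head=0 tape=[z]yyz___   (T,z)→(S,_,right)
state=S head=1 tape=_[y]yz___   (S,y)→(P,z,stay)
state=P head=1 tape=_[z]yz___   (P,z)→(T,z,stay)
state=T head=1 tape=_[z]yz___   (T,z)→(S,_,right)
state=S head=2 tape=__[y]z___   (S,y)→(P,z,stay)
state=P head=2 tape=__[z]z___   (P,z)→(T,z,stay)
state=T head=2 tape=__[z]z___   (T,z)→(S,_,right)
state=S head=3 tape=___[z]___   (S,z)→(S,x,left)
state=S head=2 tape=__[_]x___   (S,_)→(T,z,stay)
state=T head=2 tape=__[z]x___   (T,z)→(S,_,right)
state=S head=3 tape=___[x]___   (S,x)→(T,_,right)
state=T head=4 tape=____[_]__   (T,_)→(Q,z,right)
state=Q head=5 tape=____z[_]_   (Q,_)→(R,_,right)
state=R head=6 tape=____z_[_]
No transition is defined for (R, _); M halts in state R.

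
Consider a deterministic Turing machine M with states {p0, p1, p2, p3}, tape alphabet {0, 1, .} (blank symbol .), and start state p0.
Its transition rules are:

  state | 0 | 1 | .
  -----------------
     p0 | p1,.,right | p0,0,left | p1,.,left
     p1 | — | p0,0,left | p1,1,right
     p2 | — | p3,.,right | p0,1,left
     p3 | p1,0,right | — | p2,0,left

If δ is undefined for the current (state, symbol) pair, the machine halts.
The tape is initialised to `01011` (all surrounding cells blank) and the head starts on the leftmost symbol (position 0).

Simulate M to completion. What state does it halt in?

p1

state=p0 head=0 tape=.[0]1011   (p0,0)→(p1,.,right)
state=p1 head=1 tape=..[1]011   (p1,1)→(p0,0,left)
state=p0 head=0 tape=.[.]0011   (p0,.)→(p1,.,left)
state=p1 head=-1 tape=[.].0011   (p1,.)→(p1,1,right)
state=p1 head=0 tape=1[.]0011   (p1,.)→(p1,1,right)
state=p1 head=1 tape=11[0]011
No transition is defined for (p1, 0); M halts in state p1.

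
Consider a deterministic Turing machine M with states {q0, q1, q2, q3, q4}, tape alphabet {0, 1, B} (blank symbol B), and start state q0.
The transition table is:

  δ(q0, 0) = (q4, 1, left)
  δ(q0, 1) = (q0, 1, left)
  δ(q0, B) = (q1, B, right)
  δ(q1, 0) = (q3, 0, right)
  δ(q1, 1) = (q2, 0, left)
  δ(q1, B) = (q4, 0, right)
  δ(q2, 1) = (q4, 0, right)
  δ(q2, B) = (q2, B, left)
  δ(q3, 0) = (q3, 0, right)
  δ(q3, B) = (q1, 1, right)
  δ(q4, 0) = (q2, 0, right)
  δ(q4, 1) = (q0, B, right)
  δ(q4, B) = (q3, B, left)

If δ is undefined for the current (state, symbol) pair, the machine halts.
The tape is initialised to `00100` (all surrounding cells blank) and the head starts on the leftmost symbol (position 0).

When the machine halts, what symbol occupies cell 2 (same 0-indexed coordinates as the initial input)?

state=q0 head=0 tape=BB[0]0100   (q0,0)→(q4,1,left)
state=q4 head=-1 tape=B[B]10100   (q4,B)→(q3,B,left)
state=q3 head=-2 tape=[B]B10100   (q3,B)→(q1,1,right)
state=q1 head=-1 tape=1[B]10100   (q1,B)→(q4,0,right)
state=q4 head=0 tape=10[1]0100   (q4,1)→(q0,B,right)
state=q0 head=1 tape=10B[0]100   (q0,0)→(q4,1,left)
state=q4 head=0 tape=10[B]1100   (q4,B)→(q3,B,left)
state=q3 head=-1 tape=1[0]B1100   (q3,0)→(q3,0,right)
state=q3 head=0 tape=10[B]1100   (q3,B)→(q1,1,right)
state=q1 head=1 tape=101[1]100   (q1,1)→(q2,0,left)
state=q2 head=0 tape=10[1]0100   (q2,1)→(q4,0,right)
state=q4 head=1 tape=100[0]100   (q4,0)→(q2,0,right)
state=q2 head=2 tape=1000[1]00   (q2,1)→(q4,0,right)
state=q4 head=3 tape=10000[0]0   (q4,0)→(q2,0,right)
state=q2 head=4 tape=100000[0]
Cell 2 holds 0 when M halts.

0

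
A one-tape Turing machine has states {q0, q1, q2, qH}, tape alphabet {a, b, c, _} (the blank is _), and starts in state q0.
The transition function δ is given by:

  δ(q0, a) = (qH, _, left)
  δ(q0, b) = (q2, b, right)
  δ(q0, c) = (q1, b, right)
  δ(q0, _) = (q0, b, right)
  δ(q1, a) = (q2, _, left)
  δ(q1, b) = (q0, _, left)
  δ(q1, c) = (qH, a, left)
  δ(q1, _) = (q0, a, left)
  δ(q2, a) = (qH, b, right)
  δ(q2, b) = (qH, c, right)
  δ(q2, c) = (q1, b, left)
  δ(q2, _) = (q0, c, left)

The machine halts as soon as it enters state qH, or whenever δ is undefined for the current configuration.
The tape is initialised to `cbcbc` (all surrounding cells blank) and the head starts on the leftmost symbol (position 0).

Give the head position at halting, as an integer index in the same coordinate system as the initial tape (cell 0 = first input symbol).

state=q0 head=0 tape=__[c]bcbc   (q0,c)→(q1,b,right)
state=q1 head=1 tape=__b[b]cbc   (q1,b)→(q0,_,left)
state=q0 head=0 tape=__[b]_cbc   (q0,b)→(q2,b,right)
state=q2 head=1 tape=__b[_]cbc   (q2,_)→(q0,c,left)
state=q0 head=0 tape=__[b]ccbc   (q0,b)→(q2,b,right)
state=q2 head=1 tape=__b[c]cbc   (q2,c)→(q1,b,left)
state=q1 head=0 tape=__[b]bcbc   (q1,b)→(q0,_,left)
state=q0 head=-1 tape=_[_]_bcbc   (q0,_)→(q0,b,right)
state=q0 head=0 tape=_b[_]bcbc   (q0,_)→(q0,b,right)
state=q0 head=1 tape=_bb[b]cbc   (q0,b)→(q2,b,right)
state=q2 head=2 tape=_bbb[c]bc   (q2,c)→(q1,b,left)
state=q1 head=1 tape=_bb[b]bbc   (q1,b)→(q0,_,left)
state=q0 head=0 tape=_b[b]_bbc   (q0,b)→(q2,b,right)
state=q2 head=1 tape=_bb[_]bbc   (q2,_)→(q0,c,left)
state=q0 head=0 tape=_b[b]cbbc   (q0,b)→(q2,b,right)
state=q2 head=1 tape=_bb[c]bbc   (q2,c)→(q1,b,left)
state=q1 head=0 tape=_b[b]bbbc   (q1,b)→(q0,_,left)
state=q0 head=-1 tape=_[b]_bbbc   (q0,b)→(q2,b,right)
state=q2 head=0 tape=_b[_]bbbc   (q2,_)→(q0,c,left)
state=q0 head=-1 tape=_[b]cbbbc   (q0,b)→(q2,b,right)
state=q2 head=0 tape=_b[c]bbbc   (q2,c)→(q1,b,left)
state=q1 head=-1 tape=_[b]bbbbc   (q1,b)→(q0,_,left)
state=q0 head=-2 tape=[_]_bbbbc   (q0,_)→(q0,b,right)
state=q0 head=-1 tape=b[_]bbbbc   (q0,_)→(q0,b,right)
state=q0 head=0 tape=bb[b]bbbc   (q0,b)→(q2,b,right)
state=q2 head=1 tape=bbb[b]bbc   (q2,b)→(qH,c,right)
state=qH head=2 tape=bbbc[b]bc
At halt the head is at cell 2.

2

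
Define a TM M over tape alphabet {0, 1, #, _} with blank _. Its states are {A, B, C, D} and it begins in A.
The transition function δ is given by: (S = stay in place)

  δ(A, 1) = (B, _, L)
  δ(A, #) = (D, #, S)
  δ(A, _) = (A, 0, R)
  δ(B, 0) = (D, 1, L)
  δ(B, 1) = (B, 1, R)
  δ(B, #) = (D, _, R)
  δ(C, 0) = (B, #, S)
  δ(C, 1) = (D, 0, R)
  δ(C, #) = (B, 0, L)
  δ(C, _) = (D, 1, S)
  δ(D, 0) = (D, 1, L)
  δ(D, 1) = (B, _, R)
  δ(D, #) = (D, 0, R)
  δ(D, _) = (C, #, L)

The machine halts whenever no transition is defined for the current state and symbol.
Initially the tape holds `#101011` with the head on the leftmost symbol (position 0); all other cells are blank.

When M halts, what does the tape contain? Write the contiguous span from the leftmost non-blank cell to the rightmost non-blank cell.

0__111

A | [#]101011_   read # → write #, move S, go to D
D | [#]101011_   read # → write 0, move R, go to D
D | 0[1]01011_   read 1 → write _, move R, go to B
B | 0_[0]1011_   read 0 → write 1, move L, go to D
D | 0[_]11011_   read _ → write #, move L, go to C
C | [0]#11011_   read 0 → write #, move S, go to B
B | [#]#11011_   read # → write _, move R, go to D
D | _[#]11011_   read # → write 0, move R, go to D
D | _0[1]1011_   read 1 → write _, move R, go to B
B | _0_[1]011_   read 1 → write 1, move R, go to B
B | _0_1[0]11_   read 0 → write 1, move L, go to D
D | _0_[1]111_   read 1 → write _, move R, go to B
B | _0__[1]11_   read 1 → write 1, move R, go to B
B | _0__1[1]1_   read 1 → write 1, move R, go to B
B | _0__11[1]_   read 1 → write 1, move R, go to B
B | _0__111[_]
The non-blank tape span at halt is 0__111.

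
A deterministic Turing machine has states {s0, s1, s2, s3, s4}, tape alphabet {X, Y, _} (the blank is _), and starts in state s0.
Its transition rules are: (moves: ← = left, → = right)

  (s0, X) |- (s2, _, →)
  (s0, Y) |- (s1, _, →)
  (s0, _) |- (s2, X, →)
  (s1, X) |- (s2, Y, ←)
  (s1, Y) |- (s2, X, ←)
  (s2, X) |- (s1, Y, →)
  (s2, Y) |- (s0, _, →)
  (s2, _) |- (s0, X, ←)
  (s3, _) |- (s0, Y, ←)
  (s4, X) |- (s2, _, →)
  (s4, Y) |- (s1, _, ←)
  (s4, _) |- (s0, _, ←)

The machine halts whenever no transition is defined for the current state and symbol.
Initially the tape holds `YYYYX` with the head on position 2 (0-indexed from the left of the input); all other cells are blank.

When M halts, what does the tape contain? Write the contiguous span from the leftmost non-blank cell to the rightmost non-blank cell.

s0 | _YY[Y]YX_   read Y → write _, move →, go to s1
s1 | _YY_[Y]X_   read Y → write X, move ←, go to s2
s2 | _YY[_]XX_   read _ → write X, move ←, go to s0
s0 | _Y[Y]XXX_   read Y → write _, move →, go to s1
s1 | _Y_[X]XX_   read X → write Y, move ←, go to s2
s2 | _Y[_]YXX_   read _ → write X, move ←, go to s0
s0 | _[Y]XYXX_   read Y → write _, move →, go to s1
s1 | __[X]YXX_   read X → write Y, move ←, go to s2
s2 | _[_]YYXX_   read _ → write X, move ←, go to s0
s0 | [_]XYYXX_   read _ → write X, move →, go to s2
s2 | X[X]YYXX_   read X → write Y, move →, go to s1
s1 | XY[Y]YXX_   read Y → write X, move ←, go to s2
s2 | X[Y]XYXX_   read Y → write _, move →, go to s0
s0 | X_[X]YXX_   read X → write _, move →, go to s2
s2 | X__[Y]XX_   read Y → write _, move →, go to s0
s0 | X___[X]X_   read X → write _, move →, go to s2
s2 | X____[X]_   read X → write Y, move →, go to s1
s1 | X____Y[_]
The non-blank tape span at halt is X____Y.

X____Y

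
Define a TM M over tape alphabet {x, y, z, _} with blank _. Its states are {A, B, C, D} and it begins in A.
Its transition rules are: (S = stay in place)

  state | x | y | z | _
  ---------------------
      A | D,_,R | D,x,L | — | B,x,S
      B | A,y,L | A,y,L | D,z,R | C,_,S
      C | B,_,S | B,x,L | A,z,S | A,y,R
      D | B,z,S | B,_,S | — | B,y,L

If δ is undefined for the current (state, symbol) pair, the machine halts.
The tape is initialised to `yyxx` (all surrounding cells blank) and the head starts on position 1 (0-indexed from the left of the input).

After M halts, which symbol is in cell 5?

state=A head=1 tape=y[y]xx__   (A,y)→(D,x,L)
state=D head=0 tape=[y]xxx__   (D,y)→(B,_,S)
state=B head=0 tape=[_]xxx__   (B,_)→(C,_,S)
state=C head=0 tape=[_]xxx__   (C,_)→(A,y,R)
state=A head=1 tape=y[x]xx__   (A,x)→(D,_,R)
state=D head=2 tape=y_[x]x__   (D,x)→(B,z,S)
state=B head=2 tape=y_[z]x__   (B,z)→(D,z,R)
state=D head=3 tape=y_z[x]__   (D,x)→(B,z,S)
state=B head=3 tape=y_z[z]__   (B,z)→(D,z,R)
state=D head=4 tape=y_zz[_]_   (D,_)→(B,y,L)
state=B head=3 tape=y_z[z]y_   (B,z)→(D,z,R)
state=D head=4 tape=y_zz[y]_   (D,y)→(B,_,S)
state=B head=4 tape=y_zz[_]_   (B,_)→(C,_,S)
state=C head=4 tape=y_zz[_]_   (C,_)→(A,y,R)
state=A head=5 tape=y_zzy[_]   (A,_)→(B,x,S)
state=B head=5 tape=y_zzy[x]   (B,x)→(A,y,L)
state=A head=4 tape=y_zz[y]y   (A,y)→(D,x,L)
state=D head=3 tape=y_z[z]xy
Cell 5 holds y when M halts.

y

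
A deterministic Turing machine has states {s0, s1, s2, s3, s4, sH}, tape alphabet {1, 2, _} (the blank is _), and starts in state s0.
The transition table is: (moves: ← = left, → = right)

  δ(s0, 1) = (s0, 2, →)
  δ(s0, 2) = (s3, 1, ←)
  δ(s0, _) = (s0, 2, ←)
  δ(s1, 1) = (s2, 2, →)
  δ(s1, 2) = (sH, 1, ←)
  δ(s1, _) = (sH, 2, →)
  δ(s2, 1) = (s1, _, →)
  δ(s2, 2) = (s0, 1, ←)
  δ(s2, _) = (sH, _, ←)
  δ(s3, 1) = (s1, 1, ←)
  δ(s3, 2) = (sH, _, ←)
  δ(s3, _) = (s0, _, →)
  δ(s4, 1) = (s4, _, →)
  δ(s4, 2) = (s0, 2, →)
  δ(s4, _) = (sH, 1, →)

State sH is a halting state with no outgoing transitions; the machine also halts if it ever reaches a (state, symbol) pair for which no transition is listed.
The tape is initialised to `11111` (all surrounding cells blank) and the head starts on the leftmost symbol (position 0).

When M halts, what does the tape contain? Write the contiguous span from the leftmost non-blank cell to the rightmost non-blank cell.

s0 | [1]1111_   read 1 → write 2, move →, go to s0
s0 | 2[1]111_   read 1 → write 2, move →, go to s0
s0 | 22[1]11_   read 1 → write 2, move →, go to s0
s0 | 222[1]1_   read 1 → write 2, move →, go to s0
s0 | 2222[1]_   read 1 → write 2, move →, go to s0
s0 | 22222[_]   read _ → write 2, move ←, go to s0
s0 | 2222[2]2   read 2 → write 1, move ←, go to s3
s3 | 222[2]12   read 2 → write _, move ←, go to sH
sH | 22[2]_12
The non-blank tape span at halt is 222_12.

222_12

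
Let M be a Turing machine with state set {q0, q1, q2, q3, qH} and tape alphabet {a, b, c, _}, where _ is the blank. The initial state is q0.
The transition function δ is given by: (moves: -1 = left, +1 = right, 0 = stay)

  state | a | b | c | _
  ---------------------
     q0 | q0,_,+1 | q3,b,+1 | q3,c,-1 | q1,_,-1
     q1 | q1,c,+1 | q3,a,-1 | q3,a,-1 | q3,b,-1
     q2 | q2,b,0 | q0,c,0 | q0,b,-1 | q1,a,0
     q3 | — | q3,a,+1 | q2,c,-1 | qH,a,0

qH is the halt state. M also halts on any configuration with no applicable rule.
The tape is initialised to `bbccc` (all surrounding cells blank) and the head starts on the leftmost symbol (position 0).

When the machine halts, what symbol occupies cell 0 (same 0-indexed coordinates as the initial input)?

q0 | _[b]bccc   read b → write b, move +1, go to q3
q3 | _b[b]ccc   read b → write a, move +1, go to q3
q3 | _ba[c]cc   read c → write c, move -1, go to q2
q2 | _b[a]ccc   read a → write b, move 0, go to q2
q2 | _b[b]ccc   read b → write c, move 0, go to q0
q0 | _b[c]ccc   read c → write c, move -1, go to q3
q3 | _[b]cccc   read b → write a, move +1, go to q3
q3 | _a[c]ccc   read c → write c, move -1, go to q2
q2 | _[a]cccc   read a → write b, move 0, go to q2
q2 | _[b]cccc   read b → write c, move 0, go to q0
q0 | _[c]cccc   read c → write c, move -1, go to q3
q3 | [_]ccccc   read _ → write a, move 0, go to qH
qH | [a]ccccc
Cell 0 holds c when M halts.

c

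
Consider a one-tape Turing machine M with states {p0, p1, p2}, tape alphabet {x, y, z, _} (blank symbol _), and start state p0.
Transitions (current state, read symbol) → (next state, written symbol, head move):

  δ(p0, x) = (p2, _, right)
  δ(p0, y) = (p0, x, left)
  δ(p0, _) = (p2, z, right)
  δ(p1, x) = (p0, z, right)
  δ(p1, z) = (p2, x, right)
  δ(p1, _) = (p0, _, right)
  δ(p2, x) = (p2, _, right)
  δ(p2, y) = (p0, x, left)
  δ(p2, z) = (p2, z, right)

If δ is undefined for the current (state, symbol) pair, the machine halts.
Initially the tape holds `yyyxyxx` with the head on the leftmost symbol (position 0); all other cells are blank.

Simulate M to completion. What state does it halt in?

p2

p0 | _[y]yyxyxx_   read y → write x, move left, go to p0
p0 | [_]xyyxyxx_   read _ → write z, move right, go to p2
p2 | z[x]yyxyxx_   read x → write _, move right, go to p2
p2 | z_[y]yxyxx_   read y → write x, move left, go to p0
p0 | z[_]xyxyxx_   read _ → write z, move right, go to p2
p2 | zz[x]yxyxx_   read x → write _, move right, go to p2
p2 | zz_[y]xyxx_   read y → write x, move left, go to p0
p0 | zz[_]xxyxx_   read _ → write z, move right, go to p2
p2 | zzz[x]xyxx_   read x → write _, move right, go to p2
p2 | zzz_[x]yxx_   read x → write _, move right, go to p2
p2 | zzz__[y]xx_   read y → write x, move left, go to p0
p0 | zzz_[_]xxx_   read _ → write z, move right, go to p2
p2 | zzz_z[x]xx_   read x → write _, move right, go to p2
p2 | zzz_z_[x]x_   read x → write _, move right, go to p2
p2 | zzz_z__[x]_   read x → write _, move right, go to p2
p2 | zzz_z___[_]
No transition is defined for (p2, _); M halts in state p2.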